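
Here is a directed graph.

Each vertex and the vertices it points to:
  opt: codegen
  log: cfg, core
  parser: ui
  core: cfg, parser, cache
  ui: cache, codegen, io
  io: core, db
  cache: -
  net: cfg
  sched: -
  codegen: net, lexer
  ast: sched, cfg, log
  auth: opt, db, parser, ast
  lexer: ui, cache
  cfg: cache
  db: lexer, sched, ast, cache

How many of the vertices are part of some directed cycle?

9

A vertex is on a directed cycle iff it belongs to a strongly connected component of size ≥ 2 (or has a self-loop).
The vertices on cycles are {db, io, ui, ast, log, core, lexer, parser, codegen} — 9 in total.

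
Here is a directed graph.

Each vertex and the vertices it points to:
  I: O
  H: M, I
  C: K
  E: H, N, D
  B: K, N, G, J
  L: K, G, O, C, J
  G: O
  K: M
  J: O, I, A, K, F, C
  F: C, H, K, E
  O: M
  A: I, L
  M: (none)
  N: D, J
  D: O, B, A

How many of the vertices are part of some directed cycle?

8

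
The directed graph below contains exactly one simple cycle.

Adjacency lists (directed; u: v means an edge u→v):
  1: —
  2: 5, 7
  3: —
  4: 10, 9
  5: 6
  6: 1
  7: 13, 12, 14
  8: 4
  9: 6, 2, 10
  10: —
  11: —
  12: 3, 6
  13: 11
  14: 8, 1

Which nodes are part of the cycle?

DFS with gray/black marking from 9:
9 gray
  6 gray
    1 gray
    1 black
  6 black
  2 gray
    5 gray
      5→6: 6 black — skip
    5 black
    7 gray
      13 gray
        11 gray
        11 black
      13 black
      12 gray
        3 gray
        3 black
        12→6: 6 black — skip
      12 black
      14 gray
        8 gray
          4 gray
            10 gray
            10 black
            4→9: 9 is gray → back edge
Back edge closes the cycle 9 → 2 → 7 → 14 → 8 → 4 → 9; its vertices are {2, 4, 7, 8, 9, 14}.

2, 4, 7, 8, 9, 14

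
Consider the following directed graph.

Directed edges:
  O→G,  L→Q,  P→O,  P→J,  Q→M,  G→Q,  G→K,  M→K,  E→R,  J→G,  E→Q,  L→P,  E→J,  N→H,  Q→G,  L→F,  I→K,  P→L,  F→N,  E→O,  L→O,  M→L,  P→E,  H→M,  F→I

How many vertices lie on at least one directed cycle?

11

A vertex is on a directed cycle iff it belongs to a strongly connected component of size ≥ 2 (or has a self-loop).
The vertices on cycles are {E, F, G, H, J, L, M, N, O, P, Q} — 11 in total.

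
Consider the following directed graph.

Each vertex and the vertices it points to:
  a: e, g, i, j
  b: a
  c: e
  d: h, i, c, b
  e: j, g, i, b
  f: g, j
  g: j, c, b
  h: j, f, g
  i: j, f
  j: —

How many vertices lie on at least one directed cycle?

A vertex is on a directed cycle iff it belongs to a strongly connected component of size ≥ 2 (or has a self-loop).
The vertices on cycles are {a, b, c, e, f, g, i} — 7 in total.

7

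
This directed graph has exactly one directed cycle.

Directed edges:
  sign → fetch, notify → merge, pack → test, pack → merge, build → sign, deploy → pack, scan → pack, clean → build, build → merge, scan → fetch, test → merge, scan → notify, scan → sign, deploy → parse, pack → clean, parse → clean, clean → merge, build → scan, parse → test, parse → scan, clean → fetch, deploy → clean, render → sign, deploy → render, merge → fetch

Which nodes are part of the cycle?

pack, scan, build, clean

DFS with gray/black marking from pack:
pack gray
  clean gray
    build gray
      merge gray
        fetch gray
        fetch black
      merge black
      scan gray
        notify gray
          notify→merge: merge black — skip
        notify black
        sign gray
          sign→fetch: fetch black — skip
        sign black
        scan→fetch: fetch black — skip
        scan→pack: pack is gray → back edge
Back edge closes the cycle pack → clean → build → scan → pack; its vertices are {pack, scan, build, clean}.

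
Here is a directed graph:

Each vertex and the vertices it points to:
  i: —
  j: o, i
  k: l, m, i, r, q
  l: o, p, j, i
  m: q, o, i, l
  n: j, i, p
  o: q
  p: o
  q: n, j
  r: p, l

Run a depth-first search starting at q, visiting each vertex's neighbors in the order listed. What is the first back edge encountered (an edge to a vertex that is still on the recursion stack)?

o->q

DFS from q (visiting each vertex's neighbors in the order listed); mark gray on enter, black on exit:
q gray
  n gray
    j gray
      o gray
        o→q: q is gray → back edge
First back edge: o → q.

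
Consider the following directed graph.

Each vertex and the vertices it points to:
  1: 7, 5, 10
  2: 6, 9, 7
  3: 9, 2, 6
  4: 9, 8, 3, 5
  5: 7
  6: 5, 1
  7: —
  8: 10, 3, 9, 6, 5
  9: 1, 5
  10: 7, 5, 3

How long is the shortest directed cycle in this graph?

4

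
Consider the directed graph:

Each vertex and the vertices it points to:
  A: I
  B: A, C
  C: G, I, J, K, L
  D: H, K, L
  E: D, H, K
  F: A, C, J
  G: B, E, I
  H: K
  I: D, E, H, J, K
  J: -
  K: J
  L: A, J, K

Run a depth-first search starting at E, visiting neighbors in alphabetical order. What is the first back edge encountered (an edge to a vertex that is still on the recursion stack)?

I->D

DFS from E (visiting neighbors in alphabetical order); mark gray on enter, black on exit:
E gray
  D gray
    H gray
      K gray
        J gray
        J black
      K black
    H black
    D→K: K black — skip
    L gray
      A gray
        I gray
          I→D: D is gray → back edge
First back edge: I → D.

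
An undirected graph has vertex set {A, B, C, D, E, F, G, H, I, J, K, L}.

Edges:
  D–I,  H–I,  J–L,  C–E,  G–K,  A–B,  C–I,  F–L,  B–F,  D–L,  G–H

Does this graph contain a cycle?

DFS, tracking each vertex's parent; an edge to a visited non-parent vertex closes a cycle.
Start from D:
visit D (parent –)
  visit L (parent D)
    visit F (parent L)
      visit B (parent F)
        visit A (parent B)
          A–B: parent, skip
        B–F: parent, skip
      F–L: parent, skip
    L–D: parent, skip
    visit J (parent L)
      J–L: parent, skip
  visit I (parent D)
    I–D: parent, skip
    visit C (parent I)
      visit E (parent C)
        E–C: parent, skip
      C–I: parent, skip
    visit H (parent I)
      visit G (parent H)
        visit K (parent G)
          K–G: parent, skip
        G–H: parent, skip
      H–I: parent, skip
No non-parent visited neighbor found — the graph is a forest.

No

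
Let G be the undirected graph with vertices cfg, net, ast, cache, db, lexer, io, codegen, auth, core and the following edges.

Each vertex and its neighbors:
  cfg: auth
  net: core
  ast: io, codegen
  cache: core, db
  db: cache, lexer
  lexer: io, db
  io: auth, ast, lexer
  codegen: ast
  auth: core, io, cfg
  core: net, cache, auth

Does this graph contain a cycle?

DFS, tracking each vertex's parent; an edge to a visited non-parent vertex closes a cycle.
Start from codegen:
visit codegen (parent –)
  visit ast (parent codegen)
    visit io (parent ast)
      visit auth (parent io)
        visit core (parent auth)
          visit net (parent core)
            net–core: parent, skip
          visit cache (parent core)
            cache–core: parent, skip
            visit db (parent cache)
              db–cache: parent, skip
              visit lexer (parent db)
                lexer–io: io visited and ≠ parent → cycle
Cycle: io – auth – core – cache – db – lexer – io.

Yes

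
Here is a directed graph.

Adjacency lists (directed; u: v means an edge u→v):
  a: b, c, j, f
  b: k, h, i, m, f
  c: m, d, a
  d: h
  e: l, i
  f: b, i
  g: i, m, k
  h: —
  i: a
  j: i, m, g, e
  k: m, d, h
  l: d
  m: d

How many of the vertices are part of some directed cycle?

A vertex is on a directed cycle iff it belongs to a strongly connected component of size ≥ 2 (or has a self-loop).
The vertices on cycles are {a, b, c, e, f, g, i, j} — 8 in total.

8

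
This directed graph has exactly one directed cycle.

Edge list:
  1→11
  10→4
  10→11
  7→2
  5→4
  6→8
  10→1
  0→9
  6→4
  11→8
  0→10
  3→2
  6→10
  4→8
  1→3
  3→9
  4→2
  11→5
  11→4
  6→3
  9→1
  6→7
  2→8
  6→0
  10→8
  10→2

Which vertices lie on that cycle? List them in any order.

1, 3, 9

DFS with gray/black marking from 9:
9 gray
  1 gray
    11 gray
      8 gray
      8 black
      4 gray
        2 gray
          2→8: 8 black — skip
        2 black
        4→8: 8 black — skip
      4 black
      5 gray
        5→4: 4 black — skip
      5 black
    11 black
    3 gray
      3→9: 9 is gray → back edge
Back edge closes the cycle 9 → 1 → 3 → 9; its vertices are {1, 3, 9}.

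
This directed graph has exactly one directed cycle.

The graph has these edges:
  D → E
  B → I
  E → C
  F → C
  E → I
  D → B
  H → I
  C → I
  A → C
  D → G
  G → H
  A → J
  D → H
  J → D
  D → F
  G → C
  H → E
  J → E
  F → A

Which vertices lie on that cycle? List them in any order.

A, D, F, J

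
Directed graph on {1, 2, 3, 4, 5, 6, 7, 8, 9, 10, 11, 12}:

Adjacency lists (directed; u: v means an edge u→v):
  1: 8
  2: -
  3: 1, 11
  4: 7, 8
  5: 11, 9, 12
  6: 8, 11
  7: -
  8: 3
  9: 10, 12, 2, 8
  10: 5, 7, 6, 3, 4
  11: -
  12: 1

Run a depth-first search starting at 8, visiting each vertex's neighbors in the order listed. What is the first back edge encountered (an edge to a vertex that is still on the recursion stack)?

1→8

DFS from 8 (visiting each vertex's neighbors in the order listed); mark gray on enter, black on exit:
8 gray
  3 gray
    1 gray
      1→8: 8 is gray → back edge
First back edge: 1 → 8.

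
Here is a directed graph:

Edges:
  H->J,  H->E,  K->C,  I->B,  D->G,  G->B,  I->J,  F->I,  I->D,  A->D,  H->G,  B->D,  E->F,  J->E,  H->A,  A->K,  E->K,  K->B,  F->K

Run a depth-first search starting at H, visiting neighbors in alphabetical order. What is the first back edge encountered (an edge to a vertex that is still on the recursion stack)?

B->D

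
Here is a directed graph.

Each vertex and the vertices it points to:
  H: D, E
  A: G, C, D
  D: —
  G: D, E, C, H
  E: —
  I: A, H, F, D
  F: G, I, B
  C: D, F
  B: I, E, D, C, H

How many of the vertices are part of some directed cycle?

6

A vertex is on a directed cycle iff it belongs to a strongly connected component of size ≥ 2 (or has a self-loop).
The vertices on cycles are {A, B, C, F, G, I} — 6 in total.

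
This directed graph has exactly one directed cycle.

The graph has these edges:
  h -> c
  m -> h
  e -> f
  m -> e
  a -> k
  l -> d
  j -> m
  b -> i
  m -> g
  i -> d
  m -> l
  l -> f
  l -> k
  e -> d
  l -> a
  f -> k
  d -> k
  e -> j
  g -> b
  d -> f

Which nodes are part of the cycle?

DFS with gray/black marking from j:
j gray
  m gray
    l gray
      d gray
        f gray
          k gray
          k black
        f black
        d→k: k black — skip
      d black
      l→k: k black — skip
      a gray
        a→k: k black — skip
      a black
      l→f: f black — skip
    l black
    h gray
      c gray
      c black
    h black
    g gray
      b gray
        i gray
          i→d: d black — skip
        i black
      b black
    g black
    e gray
      e→f: f black — skip
      e→j: j is gray → back edge
Back edge closes the cycle j → m → e → j; its vertices are {e, j, m}.

e, j, m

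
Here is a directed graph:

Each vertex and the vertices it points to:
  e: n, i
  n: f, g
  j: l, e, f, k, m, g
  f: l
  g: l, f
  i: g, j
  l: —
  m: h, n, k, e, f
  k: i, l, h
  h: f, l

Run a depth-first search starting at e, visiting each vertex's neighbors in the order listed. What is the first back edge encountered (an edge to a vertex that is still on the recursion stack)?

j→e

DFS from e (visiting each vertex's neighbors in the order listed); mark gray on enter, black on exit:
e gray
  n gray
    f gray
      l gray
      l black
    f black
    g gray
      g→l: l black — skip
      g→f: f black — skip
    g black
  n black
  i gray
    i→g: g black — skip
    j gray
      j→l: l black — skip
      j→e: e is gray → back edge
First back edge: j → e.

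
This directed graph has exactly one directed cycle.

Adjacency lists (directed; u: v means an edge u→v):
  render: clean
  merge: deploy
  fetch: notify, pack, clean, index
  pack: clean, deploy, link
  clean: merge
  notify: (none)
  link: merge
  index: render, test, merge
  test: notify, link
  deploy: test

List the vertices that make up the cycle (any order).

DFS with gray/black marking from test:
test gray
  notify gray
  notify black
  link gray
    merge gray
      deploy gray
        deploy→test: test is gray → back edge
Back edge closes the cycle test → link → merge → deploy → test; its vertices are {link, test, merge, deploy}.

link, test, merge, deploy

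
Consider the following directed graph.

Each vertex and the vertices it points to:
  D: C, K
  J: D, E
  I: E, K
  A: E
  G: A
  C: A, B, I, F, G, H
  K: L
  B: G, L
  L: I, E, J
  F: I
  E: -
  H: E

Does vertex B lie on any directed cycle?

Yes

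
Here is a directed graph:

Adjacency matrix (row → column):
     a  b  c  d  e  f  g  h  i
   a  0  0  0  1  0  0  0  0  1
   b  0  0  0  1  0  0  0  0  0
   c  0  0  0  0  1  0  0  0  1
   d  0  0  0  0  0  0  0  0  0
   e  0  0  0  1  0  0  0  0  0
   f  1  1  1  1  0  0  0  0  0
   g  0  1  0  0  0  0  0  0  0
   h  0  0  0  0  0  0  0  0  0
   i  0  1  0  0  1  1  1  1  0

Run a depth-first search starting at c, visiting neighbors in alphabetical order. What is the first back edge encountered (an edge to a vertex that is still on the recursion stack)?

a→i

DFS from c (visiting neighbors in alphabetical order); mark gray on enter, black on exit:
c gray
  e gray
    d gray
    d black
  e black
  i gray
    b gray
      b→d: d black — skip
    b black
    i→e: e black — skip
    f gray
      a gray
        a→d: d black — skip
        a→i: i is gray → back edge
First back edge: a → i.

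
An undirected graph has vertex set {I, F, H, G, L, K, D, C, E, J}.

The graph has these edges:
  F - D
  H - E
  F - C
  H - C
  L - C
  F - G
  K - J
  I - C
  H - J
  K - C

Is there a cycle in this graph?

DFS, tracking each vertex's parent; an edge to a visited non-parent vertex closes a cycle.
Start from E:
visit E (parent –)
  visit H (parent E)
    visit J (parent H)
      visit K (parent J)
        K–J: parent, skip
        visit C (parent K)
          visit F (parent C)
            visit D (parent F)
              D–F: parent, skip
            visit G (parent F)
              G–F: parent, skip
            F–C: parent, skip
          C–H: H visited and ≠ parent → cycle
Cycle: H – J – K – C – H.

Yes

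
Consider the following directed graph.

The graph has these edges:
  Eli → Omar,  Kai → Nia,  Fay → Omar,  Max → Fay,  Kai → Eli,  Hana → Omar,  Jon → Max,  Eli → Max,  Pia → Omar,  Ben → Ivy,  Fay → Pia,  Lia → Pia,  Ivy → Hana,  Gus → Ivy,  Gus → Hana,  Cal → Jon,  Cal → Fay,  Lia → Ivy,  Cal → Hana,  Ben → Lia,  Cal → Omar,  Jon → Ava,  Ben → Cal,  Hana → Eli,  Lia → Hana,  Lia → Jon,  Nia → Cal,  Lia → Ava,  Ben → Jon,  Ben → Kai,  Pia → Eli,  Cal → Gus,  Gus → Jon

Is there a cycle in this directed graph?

Yes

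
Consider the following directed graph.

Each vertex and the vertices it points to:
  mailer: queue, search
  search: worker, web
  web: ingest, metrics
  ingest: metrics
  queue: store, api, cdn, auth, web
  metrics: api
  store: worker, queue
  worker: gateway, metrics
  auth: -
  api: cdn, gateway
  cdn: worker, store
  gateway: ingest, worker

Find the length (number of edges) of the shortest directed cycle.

2

For each vertex v, BFS finds the shortest path from v back to v.
The shortest such closed walk is queue → store → queue, length 2.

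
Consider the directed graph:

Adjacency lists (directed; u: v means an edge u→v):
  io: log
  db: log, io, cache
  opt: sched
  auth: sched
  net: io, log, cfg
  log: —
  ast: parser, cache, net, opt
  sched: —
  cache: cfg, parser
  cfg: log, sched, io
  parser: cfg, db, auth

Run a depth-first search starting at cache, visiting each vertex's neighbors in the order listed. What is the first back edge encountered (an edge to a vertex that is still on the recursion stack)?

db→cache

DFS from cache (visiting each vertex's neighbors in the order listed); mark gray on enter, black on exit:
cache gray
  cfg gray
    log gray
    log black
    sched gray
    sched black
    io gray
      io→log: log black — skip
    io black
  cfg black
  parser gray
    parser→cfg: cfg black — skip
    db gray
      db→log: log black — skip
      db→io: io black — skip
      db→cache: cache is gray → back edge
First back edge: db → cache.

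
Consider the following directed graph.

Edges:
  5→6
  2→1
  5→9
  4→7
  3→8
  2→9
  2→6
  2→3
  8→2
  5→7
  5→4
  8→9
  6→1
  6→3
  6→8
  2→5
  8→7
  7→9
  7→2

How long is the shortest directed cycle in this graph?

For each vertex v, BFS finds the shortest path from v back to v.
The shortest such closed walk is 2 → 6 → 8 → 2, length 3.

3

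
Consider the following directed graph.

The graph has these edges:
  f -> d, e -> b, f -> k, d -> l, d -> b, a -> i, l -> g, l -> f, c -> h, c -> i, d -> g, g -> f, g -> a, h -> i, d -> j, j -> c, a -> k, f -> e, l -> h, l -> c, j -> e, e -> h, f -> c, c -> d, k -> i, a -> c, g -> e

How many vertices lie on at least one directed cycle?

7

A vertex is on a directed cycle iff it belongs to a strongly connected component of size ≥ 2 (or has a self-loop).
The vertices on cycles are {a, c, d, f, g, j, l} — 7 in total.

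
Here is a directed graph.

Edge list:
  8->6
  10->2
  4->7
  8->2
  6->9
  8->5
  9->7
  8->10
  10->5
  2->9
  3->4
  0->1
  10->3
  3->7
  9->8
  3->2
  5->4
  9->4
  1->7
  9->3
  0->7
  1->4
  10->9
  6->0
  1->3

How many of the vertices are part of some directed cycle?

8

A vertex is on a directed cycle iff it belongs to a strongly connected component of size ≥ 2 (or has a self-loop).
The vertices on cycles are {0, 1, 2, 3, 6, 8, 9, 10} — 8 in total.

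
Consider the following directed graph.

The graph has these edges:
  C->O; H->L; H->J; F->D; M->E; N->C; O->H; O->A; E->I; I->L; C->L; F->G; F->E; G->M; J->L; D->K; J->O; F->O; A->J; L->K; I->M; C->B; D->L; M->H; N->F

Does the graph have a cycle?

Yes

DFS with white/gray/black marking, starting from C:
C gray
  B gray
  B black
  O gray
    H gray
      J gray
        L gray
          K gray
          K black
        L black
        J→O: O is gray → back edge
Back edge found, so a cycle exists: O → H → J → O.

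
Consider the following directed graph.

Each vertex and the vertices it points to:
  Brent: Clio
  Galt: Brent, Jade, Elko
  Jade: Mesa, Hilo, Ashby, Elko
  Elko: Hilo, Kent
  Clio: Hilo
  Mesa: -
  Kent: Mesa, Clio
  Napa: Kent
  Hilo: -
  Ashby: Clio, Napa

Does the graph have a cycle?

DFS with white/gray/black marking, starting from Mesa:
Mesa gray
Mesa black
Brent gray
  Clio gray
    Hilo gray
    Hilo black
  Clio black
Brent black
Galt gray
  Galt→Brent: Brent black — skip
  Jade gray
    Jade→Mesa: Mesa black — skip
    Jade→Hilo: Hilo black — skip
    Ashby gray
      Ashby→Clio: Clio black — skip
      Napa gray
        Kent gray
          Kent→Mesa: Mesa black — skip
          Kent→Clio: Clio black — skip
        Kent black
      Napa black
    Ashby black
    Elko gray
      Elko→Hilo: Hilo black — skip
      Elko→Kent: Kent black — skip
    Elko black
  Jade black
  Galt→Elko: Elko black — skip
Galt black
Every edge goes to a white or black vertex — no back edge, so the graph is acyclic.

No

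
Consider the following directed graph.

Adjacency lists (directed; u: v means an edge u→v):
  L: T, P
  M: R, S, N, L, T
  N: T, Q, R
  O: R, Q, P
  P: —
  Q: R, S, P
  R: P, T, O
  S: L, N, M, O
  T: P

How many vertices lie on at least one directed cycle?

A vertex is on a directed cycle iff it belongs to a strongly connected component of size ≥ 2 (or has a self-loop).
The vertices on cycles are {M, N, O, Q, R, S} — 6 in total.

6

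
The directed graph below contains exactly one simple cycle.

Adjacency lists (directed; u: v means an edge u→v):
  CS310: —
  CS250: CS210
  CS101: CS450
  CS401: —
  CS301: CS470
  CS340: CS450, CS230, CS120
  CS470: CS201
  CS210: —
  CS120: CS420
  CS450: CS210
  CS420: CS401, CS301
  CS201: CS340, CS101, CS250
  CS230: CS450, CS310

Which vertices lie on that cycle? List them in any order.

DFS with gray/black marking from CS201:
CS201 gray
  CS340 gray
    CS450 gray
      CS210 gray
      CS210 black
    CS450 black
    CS230 gray
      CS230→CS450: CS450 black — skip
      CS310 gray
      CS310 black
    CS230 black
    CS120 gray
      CS420 gray
        CS401 gray
        CS401 black
        CS301 gray
          CS470 gray
            CS470→CS201: CS201 is gray → back edge
Back edge closes the cycle CS201 → CS340 → CS120 → CS420 → CS301 → CS470 → CS201; its vertices are {CS120, CS201, CS301, CS340, CS420, CS470}.

CS120, CS201, CS301, CS340, CS420, CS470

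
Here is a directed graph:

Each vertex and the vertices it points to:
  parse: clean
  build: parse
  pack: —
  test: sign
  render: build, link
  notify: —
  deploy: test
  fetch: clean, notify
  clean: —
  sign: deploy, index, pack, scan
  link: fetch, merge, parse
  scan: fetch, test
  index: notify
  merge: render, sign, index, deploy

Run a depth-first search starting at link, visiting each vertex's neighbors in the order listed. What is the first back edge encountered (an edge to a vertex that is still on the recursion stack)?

DFS from link (visiting each vertex's neighbors in the order listed); mark gray on enter, black on exit:
link gray
  fetch gray
    clean gray
    clean black
    notify gray
    notify black
  fetch black
  merge gray
    render gray
      build gray
        parse gray
          parse→clean: clean black — skip
        parse black
      build black
      render→link: link is gray → back edge
First back edge: render → link.

render->link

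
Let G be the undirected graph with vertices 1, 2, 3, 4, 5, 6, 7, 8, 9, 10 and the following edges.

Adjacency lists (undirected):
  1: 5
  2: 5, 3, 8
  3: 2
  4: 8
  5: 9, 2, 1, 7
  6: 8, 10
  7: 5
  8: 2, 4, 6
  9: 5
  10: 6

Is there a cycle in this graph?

No

DFS, tracking each vertex's parent; an edge to a visited non-parent vertex closes a cycle.
Start from 7:
visit 7 (parent –)
  visit 5 (parent 7)
    visit 9 (parent 5)
      9–5: parent, skip
    visit 2 (parent 5)
      2–5: parent, skip
      visit 3 (parent 2)
        3–2: parent, skip
      visit 8 (parent 2)
        8–2: parent, skip
        visit 4 (parent 8)
          4–8: parent, skip
        visit 6 (parent 8)
          6–8: parent, skip
          visit 10 (parent 6)
            10–6: parent, skip
    visit 1 (parent 5)
      1–5: parent, skip
    5–7: parent, skip
No non-parent visited neighbor found — the graph is a forest.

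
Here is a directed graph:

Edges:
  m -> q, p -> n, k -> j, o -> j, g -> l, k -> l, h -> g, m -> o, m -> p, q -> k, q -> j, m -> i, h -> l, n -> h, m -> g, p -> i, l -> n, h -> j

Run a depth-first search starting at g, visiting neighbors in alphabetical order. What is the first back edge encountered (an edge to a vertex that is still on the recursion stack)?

h->g

DFS from g (visiting neighbors in alphabetical order); mark gray on enter, black on exit:
g gray
  l gray
    n gray
      h gray
        h→g: g is gray → back edge
First back edge: h → g.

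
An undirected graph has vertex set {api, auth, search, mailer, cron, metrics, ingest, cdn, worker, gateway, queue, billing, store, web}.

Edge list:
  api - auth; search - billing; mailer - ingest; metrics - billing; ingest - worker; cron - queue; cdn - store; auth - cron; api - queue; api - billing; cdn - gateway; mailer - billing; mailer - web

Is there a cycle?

DFS, tracking each vertex's parent; an edge to a visited non-parent vertex closes a cycle.
Start from gateway:
visit gateway (parent –)
  visit cdn (parent gateway)
    visit store (parent cdn)
      store–cdn: parent, skip
    cdn–gateway: parent, skip
visit api (parent –)
  visit auth (parent api)
    auth–api: parent, skip
    visit cron (parent auth)
      cron–auth: parent, skip
      visit queue (parent cron)
        queue–api: api visited and ≠ parent → cycle
Cycle: api – auth – cron – queue – api.

Yes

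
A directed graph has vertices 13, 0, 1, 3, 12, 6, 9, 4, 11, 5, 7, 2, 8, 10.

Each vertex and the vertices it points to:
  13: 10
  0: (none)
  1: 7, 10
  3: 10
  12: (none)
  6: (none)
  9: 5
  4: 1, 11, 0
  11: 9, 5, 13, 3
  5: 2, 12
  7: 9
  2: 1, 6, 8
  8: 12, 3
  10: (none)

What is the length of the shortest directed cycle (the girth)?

5

For each vertex v, BFS finds the shortest path from v back to v.
The shortest such closed walk is 5 → 2 → 1 → 7 → 9 → 5, length 5.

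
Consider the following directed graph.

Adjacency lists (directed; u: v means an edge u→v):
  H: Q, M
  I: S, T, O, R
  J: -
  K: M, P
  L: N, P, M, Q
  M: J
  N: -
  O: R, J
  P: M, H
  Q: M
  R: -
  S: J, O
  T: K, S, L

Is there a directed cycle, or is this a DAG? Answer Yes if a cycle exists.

DFS with white/gray/black marking, starting from L:
L gray
  N gray
  N black
  P gray
    M gray
      J gray
      J black
    M black
    H gray
      Q gray
        Q→M: M black — skip
      Q black
      H→M: M black — skip
    H black
  P black
  L→M: M black — skip
  L→Q: Q black — skip
L black
I gray
  S gray
    S→J: J black — skip
    O gray
      R gray
      R black
      O→J: J black — skip
    O black
  S black
  T gray
    K gray
      K→M: M black — skip
      K→P: P black — skip
    K black
    T→S: S black — skip
    T→L: L black — skip
  T black
  I→O: O black — skip
  I→R: R black — skip
I black
Every edge goes to a white or black vertex — no back edge, so the graph is acyclic.

No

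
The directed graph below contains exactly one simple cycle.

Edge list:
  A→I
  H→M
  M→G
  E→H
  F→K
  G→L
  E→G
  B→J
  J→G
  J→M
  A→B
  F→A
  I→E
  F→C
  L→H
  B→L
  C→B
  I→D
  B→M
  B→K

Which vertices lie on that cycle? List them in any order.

DFS with gray/black marking from M:
M gray
  G gray
    L gray
      H gray
        H→M: M is gray → back edge
Back edge closes the cycle M → G → L → H → M; its vertices are {G, H, L, M}.

G, H, L, M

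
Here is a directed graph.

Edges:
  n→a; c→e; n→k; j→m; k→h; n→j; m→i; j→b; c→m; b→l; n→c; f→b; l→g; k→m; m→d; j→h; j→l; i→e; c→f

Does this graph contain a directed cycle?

No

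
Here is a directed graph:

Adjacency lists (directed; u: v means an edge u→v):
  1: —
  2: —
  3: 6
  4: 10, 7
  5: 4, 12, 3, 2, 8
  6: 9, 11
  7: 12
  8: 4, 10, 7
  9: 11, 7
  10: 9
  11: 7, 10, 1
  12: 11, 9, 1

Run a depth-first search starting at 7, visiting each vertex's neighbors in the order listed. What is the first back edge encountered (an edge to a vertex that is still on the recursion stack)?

DFS from 7 (visiting each vertex's neighbors in the order listed); mark gray on enter, black on exit:
7 gray
  12 gray
    11 gray
      11→7: 7 is gray → back edge
First back edge: 11 → 7.

11→7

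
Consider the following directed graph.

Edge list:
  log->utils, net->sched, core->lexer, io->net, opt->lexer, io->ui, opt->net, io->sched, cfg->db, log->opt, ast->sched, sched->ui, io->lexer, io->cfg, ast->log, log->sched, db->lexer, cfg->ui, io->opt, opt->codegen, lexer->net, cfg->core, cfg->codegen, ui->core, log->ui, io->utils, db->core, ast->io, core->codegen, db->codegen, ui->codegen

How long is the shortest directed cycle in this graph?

For each vertex v, BFS finds the shortest path from v back to v.
The shortest such closed walk is sched → ui → core → lexer → net → sched, length 5.

5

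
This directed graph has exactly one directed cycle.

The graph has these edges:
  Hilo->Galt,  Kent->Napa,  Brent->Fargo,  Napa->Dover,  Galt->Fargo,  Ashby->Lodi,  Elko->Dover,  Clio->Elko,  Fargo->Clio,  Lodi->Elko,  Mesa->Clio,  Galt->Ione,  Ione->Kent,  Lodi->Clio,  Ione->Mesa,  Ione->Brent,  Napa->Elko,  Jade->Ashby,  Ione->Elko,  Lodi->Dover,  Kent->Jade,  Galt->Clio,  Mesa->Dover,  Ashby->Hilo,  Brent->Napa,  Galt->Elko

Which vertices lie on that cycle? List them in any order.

Galt, Hilo, Ione, Jade, Kent, Ashby

DFS with gray/black marking from Ione:
Ione gray
  Elko gray
    Dover gray
    Dover black
  Elko black
  Kent gray
    Jade gray
      Ashby gray
        Hilo gray
          Galt gray
            Fargo gray
              Clio gray
                Clio→Elko: Elko black — skip
              Clio black
            Fargo black
            Galt→Elko: Elko black — skip
            Galt→Ione: Ione is gray → back edge
Back edge closes the cycle Ione → Kent → Jade → Ashby → Hilo → Galt → Ione; its vertices are {Galt, Hilo, Ione, Jade, Kent, Ashby}.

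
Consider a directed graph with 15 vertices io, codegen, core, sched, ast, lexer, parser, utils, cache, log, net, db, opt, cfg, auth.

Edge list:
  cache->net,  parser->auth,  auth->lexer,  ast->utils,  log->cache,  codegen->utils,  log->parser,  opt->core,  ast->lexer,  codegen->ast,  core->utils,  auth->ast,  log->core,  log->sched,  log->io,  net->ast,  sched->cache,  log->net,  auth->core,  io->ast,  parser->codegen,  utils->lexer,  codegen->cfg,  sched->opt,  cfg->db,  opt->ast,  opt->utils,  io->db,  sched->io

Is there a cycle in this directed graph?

DFS with white/gray/black marking, starting from io:
io gray
  db gray
  db black
  ast gray
    utils gray
      lexer gray
      lexer black
    utils black
    ast→lexer: lexer black — skip
  ast black
io black
codegen gray
  codegen→ast: ast black — skip
  cfg gray
    cfg→db: db black — skip
  cfg black
  codegen→utils: utils black — skip
codegen black
core gray
  core→utils: utils black — skip
core black
sched gray
  opt gray
    opt→utils: utils black — skip
    opt→ast: ast black — skip
    opt→core: core black — skip
  opt black
  cache gray
    net gray
      net→ast: ast black — skip
    net black
  cache black
  sched→io: io black — skip
sched black
parser gray
  parser→codegen: codegen black — skip
  auth gray
    auth→ast: ast black — skip
    auth→lexer: lexer black — skip
    auth→core: core black — skip
  auth black
parser black
log gray
  log→parser: parser black — skip
  log→net: net black — skip
  log→io: io black — skip
  log→core: core black — skip
  log→cache: cache black — skip
  log→sched: sched black — skip
log black
Every edge goes to a white or black vertex — no back edge, so the graph is acyclic.

No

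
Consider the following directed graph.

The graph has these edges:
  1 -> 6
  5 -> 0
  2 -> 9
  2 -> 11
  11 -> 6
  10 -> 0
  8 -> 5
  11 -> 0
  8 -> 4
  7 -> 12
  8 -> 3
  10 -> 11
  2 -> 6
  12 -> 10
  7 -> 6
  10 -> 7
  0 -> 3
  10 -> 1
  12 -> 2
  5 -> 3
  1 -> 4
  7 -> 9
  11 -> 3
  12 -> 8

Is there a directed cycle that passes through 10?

Yes

10 is on a cycle iff 10 can reach itself via ≥1 edge.
10 → 7 → 12 → 10 — yes.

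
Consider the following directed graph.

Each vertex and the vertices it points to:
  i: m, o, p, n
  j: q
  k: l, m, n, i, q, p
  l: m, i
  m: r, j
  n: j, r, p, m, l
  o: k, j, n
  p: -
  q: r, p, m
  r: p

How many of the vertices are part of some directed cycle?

A vertex is on a directed cycle iff it belongs to a strongly connected component of size ≥ 2 (or has a self-loop).
The vertices on cycles are {i, j, k, l, m, n, o, q} — 8 in total.

8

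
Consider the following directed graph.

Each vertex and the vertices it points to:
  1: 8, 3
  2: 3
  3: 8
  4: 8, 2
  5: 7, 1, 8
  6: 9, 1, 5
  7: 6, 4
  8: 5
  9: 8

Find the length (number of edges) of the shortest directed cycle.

For each vertex v, BFS finds the shortest path from v back to v.
The shortest such closed walk is 5 → 8 → 5, length 2.

2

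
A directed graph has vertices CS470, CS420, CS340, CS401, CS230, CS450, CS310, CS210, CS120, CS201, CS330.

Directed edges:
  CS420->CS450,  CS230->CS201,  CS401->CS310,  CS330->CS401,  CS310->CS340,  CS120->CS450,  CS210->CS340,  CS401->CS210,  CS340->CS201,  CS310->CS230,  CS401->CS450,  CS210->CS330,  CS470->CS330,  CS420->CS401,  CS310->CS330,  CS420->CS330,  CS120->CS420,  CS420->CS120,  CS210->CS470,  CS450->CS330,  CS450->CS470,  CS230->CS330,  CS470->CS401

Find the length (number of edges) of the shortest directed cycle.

2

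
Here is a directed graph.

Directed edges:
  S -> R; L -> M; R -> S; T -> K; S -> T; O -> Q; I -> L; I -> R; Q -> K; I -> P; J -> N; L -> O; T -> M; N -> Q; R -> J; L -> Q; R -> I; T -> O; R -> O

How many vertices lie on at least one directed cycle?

3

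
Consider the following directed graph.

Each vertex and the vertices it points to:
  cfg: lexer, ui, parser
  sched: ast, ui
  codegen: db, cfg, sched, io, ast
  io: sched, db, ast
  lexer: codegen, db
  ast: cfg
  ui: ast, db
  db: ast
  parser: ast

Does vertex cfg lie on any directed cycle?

Yes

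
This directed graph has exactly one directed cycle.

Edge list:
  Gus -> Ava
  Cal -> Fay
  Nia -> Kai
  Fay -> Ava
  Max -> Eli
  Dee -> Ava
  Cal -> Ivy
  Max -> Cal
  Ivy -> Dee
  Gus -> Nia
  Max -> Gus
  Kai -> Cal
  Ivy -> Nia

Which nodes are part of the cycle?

Cal, Ivy, Kai, Nia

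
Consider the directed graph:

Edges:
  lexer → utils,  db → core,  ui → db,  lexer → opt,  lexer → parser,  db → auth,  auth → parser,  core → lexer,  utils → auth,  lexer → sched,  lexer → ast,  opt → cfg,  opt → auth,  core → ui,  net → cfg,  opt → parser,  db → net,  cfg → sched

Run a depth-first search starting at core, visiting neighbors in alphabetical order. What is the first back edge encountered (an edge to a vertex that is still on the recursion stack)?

DFS from core (visiting neighbors in alphabetical order); mark gray on enter, black on exit:
core gray
  lexer gray
    ast gray
    ast black
    opt gray
      auth gray
        parser gray
        parser black
      auth black
      cfg gray
        sched gray
        sched black
      cfg black
      opt→parser: parser black — skip
    opt black
    lexer→parser: parser black — skip
    lexer→sched: sched black — skip
    utils gray
      utils→auth: auth black — skip
    utils black
  lexer black
  ui gray
    db gray
      db→auth: auth black — skip
      db→core: core is gray → back edge
First back edge: db → core.

db→core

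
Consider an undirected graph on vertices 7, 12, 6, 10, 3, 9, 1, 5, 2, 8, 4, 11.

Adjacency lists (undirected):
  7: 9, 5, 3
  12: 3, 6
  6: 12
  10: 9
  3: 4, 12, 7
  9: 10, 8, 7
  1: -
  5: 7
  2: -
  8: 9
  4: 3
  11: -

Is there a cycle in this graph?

DFS, tracking each vertex's parent; an edge to a visited non-parent vertex closes a cycle.
Start from 1:
visit 1 (parent –)
visit 7 (parent –)
  visit 9 (parent 7)
    visit 10 (parent 9)
      10–9: parent, skip
    visit 8 (parent 9)
      8–9: parent, skip
    9–7: parent, skip
  visit 5 (parent 7)
    5–7: parent, skip
  visit 3 (parent 7)
    visit 4 (parent 3)
      4–3: parent, skip
    visit 12 (parent 3)
      12–3: parent, skip
      visit 6 (parent 12)
        6–12: parent, skip
    3–7: parent, skip
visit 2 (parent –)
visit 11 (parent –)
No non-parent visited neighbor found — the graph is a forest.

No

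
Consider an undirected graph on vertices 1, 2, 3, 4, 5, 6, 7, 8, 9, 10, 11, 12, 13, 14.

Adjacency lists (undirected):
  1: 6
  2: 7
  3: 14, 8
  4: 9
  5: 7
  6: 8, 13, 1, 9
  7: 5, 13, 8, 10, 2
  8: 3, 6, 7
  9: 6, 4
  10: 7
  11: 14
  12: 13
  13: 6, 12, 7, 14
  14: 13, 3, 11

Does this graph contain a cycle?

DFS, tracking each vertex's parent; an edge to a visited non-parent vertex closes a cycle.
Start from 8:
visit 8 (parent –)
  visit 3 (parent 8)
    visit 14 (parent 3)
      visit 13 (parent 14)
        visit 6 (parent 13)
          6–8: 8 visited and ≠ parent → cycle
Cycle: 8 – 3 – 14 – 13 – 6 – 8.

Yes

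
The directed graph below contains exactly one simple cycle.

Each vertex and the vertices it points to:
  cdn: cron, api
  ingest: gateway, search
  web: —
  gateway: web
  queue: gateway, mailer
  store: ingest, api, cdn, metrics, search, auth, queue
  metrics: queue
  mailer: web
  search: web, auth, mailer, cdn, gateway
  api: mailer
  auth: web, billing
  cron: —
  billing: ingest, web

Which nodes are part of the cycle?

auth, ingest, search, billing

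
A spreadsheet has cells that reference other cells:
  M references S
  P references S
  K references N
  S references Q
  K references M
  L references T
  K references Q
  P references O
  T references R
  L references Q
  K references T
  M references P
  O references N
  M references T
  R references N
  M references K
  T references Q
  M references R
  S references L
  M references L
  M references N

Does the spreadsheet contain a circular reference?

Yes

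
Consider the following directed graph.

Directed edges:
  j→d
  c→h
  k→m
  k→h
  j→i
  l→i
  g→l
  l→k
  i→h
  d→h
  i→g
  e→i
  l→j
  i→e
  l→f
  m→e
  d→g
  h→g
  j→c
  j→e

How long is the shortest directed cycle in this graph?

For each vertex v, BFS finds the shortest path from v back to v.
The shortest such closed walk is i → e → i, length 2.

2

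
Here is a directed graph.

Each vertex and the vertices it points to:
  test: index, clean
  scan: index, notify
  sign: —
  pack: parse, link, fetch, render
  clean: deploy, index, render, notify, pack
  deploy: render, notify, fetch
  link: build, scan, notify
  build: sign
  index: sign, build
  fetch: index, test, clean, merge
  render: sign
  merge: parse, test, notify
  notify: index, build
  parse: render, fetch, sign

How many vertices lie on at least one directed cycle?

A vertex is on a directed cycle iff it belongs to a strongly connected component of size ≥ 2 (or has a self-loop).
The vertices on cycles are {pack, test, clean, fetch, merge, parse, deploy} — 7 in total.

7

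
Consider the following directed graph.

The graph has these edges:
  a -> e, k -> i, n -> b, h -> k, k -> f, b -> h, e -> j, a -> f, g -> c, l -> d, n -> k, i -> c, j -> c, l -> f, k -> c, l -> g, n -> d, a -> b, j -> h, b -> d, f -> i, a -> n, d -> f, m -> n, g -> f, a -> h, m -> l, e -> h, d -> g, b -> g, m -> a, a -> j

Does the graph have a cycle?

DFS with white/gray/black marking, starting from c:
c gray
c black
k gray
  k→c: c black — skip
  i gray
    i→c: c black — skip
  i black
  f gray
    f→i: i black — skip
  f black
k black
n gray
  d gray
    g gray
      g→c: c black — skip
      g→f: f black — skip
    g black
    d→f: f black — skip
  d black
  n→k: k black — skip
  b gray
    h gray
      h→k: k black — skip
    h black
    b→d: d black — skip
    b→g: g black — skip
  b black
n black
m gray
  m→n: n black — skip
  a gray
    j gray
      j→c: c black — skip
      j→h: h black — skip
    j black
    a→n: n black — skip
    a→h: h black — skip
    a→b: b black — skip
    a→f: f black — skip
    e gray
      e→h: h black — skip
      e→j: j black — skip
    e black
  a black
  l gray
    l→g: g black — skip
    l→d: d black — skip
    l→f: f black — skip
  l black
m black
Every edge goes to a white or black vertex — no back edge, so the graph is acyclic.

No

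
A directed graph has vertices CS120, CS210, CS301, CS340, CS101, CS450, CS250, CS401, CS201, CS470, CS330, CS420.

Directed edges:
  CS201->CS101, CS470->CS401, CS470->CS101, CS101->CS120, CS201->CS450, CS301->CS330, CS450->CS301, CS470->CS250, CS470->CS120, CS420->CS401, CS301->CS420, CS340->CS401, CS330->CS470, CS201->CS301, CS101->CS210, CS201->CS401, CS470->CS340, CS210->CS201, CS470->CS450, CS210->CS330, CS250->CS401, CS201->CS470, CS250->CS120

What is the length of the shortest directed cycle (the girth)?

3

For each vertex v, BFS finds the shortest path from v back to v.
The shortest such closed walk is CS201 → CS101 → CS210 → CS201, length 3.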